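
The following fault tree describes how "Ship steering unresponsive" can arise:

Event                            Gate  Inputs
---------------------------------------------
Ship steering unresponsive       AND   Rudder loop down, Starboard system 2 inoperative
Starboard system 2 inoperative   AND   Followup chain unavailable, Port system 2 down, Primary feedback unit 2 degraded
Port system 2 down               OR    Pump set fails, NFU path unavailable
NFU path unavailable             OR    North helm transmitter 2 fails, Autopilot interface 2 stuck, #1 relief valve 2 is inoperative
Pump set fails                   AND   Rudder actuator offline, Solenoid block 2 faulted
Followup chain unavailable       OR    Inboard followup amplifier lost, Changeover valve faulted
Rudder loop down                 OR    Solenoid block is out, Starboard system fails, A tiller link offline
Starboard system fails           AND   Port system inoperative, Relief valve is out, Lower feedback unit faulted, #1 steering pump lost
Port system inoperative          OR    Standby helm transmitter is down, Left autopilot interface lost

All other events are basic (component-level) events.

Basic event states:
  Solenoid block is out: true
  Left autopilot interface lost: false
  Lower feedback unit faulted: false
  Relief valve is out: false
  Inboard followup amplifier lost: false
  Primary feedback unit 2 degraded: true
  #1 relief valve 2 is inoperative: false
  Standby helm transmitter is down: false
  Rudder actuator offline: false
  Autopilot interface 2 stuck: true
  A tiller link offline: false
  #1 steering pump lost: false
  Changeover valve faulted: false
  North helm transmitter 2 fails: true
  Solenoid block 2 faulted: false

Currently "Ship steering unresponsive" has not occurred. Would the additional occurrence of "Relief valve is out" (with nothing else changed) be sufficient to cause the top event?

No

Counterfactual: set "Relief valve is out" to occurred.
Port system inoperative [OR]: Standby helm transmitter is down=not, Left autopilot interface lost=not → no input occurs → does not occur.
Starboard system fails [AND]: Port system inoperative=not, Relief valve is out=occurs, Lower feedback unit faulted=not, #1 steering pump lost=not → not all inputs occur → does not occur.
Rudder loop down [OR]: Solenoid block is out=occurs, Starboard system fails=not, A tiller link offline=not → at least one input occurs → occurs.
Followup chain unavailable [OR]: Inboard followup amplifier lost=not, Changeover valve faulted=not → no input occurs → does not occur.
Pump set fails [AND]: Rudder actuator offline=not, Solenoid block 2 faulted=not → not all inputs occur → does not occur.
NFU path unavailable [OR]: North helm transmitter 2 fails=occurs, Autopilot interface 2 stuck=occurs, #1 relief valve 2 is inoperative=not → at least one input occurs → occurs.
Port system 2 down [OR]: Pump set fails=not, NFU path unavailable=occurs → at least one input occurs → occurs.
Starboard system 2 inoperative [AND]: Followup chain unavailable=not, Port system 2 down=occurs, Primary feedback unit 2 degraded=occurs → not all inputs occur → does not occur.
Ship steering unresponsive [AND]: Rudder loop down=occurs, Starboard system 2 inoperative=not → not all inputs occur → does not occur.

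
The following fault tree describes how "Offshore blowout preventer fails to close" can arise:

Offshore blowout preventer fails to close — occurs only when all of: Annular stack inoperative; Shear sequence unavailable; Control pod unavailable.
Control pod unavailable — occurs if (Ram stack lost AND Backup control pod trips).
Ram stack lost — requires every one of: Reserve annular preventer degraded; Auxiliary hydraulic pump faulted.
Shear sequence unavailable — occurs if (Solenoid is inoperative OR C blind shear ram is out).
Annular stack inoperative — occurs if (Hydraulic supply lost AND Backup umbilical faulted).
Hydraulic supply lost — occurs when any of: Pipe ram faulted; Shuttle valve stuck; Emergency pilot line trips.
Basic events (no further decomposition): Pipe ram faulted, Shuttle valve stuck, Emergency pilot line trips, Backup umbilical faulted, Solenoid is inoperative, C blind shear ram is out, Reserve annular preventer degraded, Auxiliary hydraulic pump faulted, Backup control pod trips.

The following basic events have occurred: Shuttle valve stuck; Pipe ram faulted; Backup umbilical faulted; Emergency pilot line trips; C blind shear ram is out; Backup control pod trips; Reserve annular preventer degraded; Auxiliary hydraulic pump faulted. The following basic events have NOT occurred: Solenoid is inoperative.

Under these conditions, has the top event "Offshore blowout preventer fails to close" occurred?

Yes

Hydraulic supply lost [OR]: Pipe ram faulted=occurs, Shuttle valve stuck=occurs, Emergency pilot line trips=occurs → at least one input occurs → occurs.
Annular stack inoperative [AND]: Hydraulic supply lost=occurs, Backup umbilical faulted=occurs → all inputs occur → occurs.
Shear sequence unavailable [OR]: Solenoid is inoperative=not, C blind shear ram is out=occurs → at least one input occurs → occurs.
Ram stack lost [AND]: Reserve annular preventer degraded=occurs, Auxiliary hydraulic pump faulted=occurs → all inputs occur → occurs.
Control pod unavailable [AND]: Ram stack lost=occurs, Backup control pod trips=occurs → all inputs occur → occurs.
Offshore blowout preventer fails to close [AND]: Annular stack inoperative=occurs, Shear sequence unavailable=occurs, Control pod unavailable=occurs → all inputs occur → occurs.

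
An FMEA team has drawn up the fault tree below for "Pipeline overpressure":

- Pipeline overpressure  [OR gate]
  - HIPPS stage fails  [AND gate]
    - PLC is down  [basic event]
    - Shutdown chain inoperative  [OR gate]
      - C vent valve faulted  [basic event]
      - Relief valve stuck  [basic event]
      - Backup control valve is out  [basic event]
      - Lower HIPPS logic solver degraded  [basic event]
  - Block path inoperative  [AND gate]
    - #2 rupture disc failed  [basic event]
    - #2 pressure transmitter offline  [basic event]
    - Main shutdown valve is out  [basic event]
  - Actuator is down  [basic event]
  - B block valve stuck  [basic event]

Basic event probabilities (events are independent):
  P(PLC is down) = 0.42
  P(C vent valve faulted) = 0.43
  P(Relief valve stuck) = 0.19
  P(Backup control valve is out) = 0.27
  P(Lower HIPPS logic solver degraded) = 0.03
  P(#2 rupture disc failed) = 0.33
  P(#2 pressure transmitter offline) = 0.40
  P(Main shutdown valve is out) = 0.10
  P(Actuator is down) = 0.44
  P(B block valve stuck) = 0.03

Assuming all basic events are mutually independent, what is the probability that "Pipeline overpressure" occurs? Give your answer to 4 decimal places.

0.6155

P(Shutdown chain inoperative) [OR] = 1 − (1−0.43) × (1−0.19) × (1−0.27) × (1−0.03) = 0.673070
P(HIPPS stage fails) [AND] = 0.42 × 0.673070 = 0.282689
P(Block path inoperative) [AND] = 0.33 × 0.40 × 0.10 = 0.013200
P(Pipeline overpressure) [OR] = 1 − (1−0.282689) × (1−0.013200) × (1−0.44) × (1−0.03) = 0.615500
Rounded to 4 decimal places: P(Pipeline overpressure) ≈ 0.6155.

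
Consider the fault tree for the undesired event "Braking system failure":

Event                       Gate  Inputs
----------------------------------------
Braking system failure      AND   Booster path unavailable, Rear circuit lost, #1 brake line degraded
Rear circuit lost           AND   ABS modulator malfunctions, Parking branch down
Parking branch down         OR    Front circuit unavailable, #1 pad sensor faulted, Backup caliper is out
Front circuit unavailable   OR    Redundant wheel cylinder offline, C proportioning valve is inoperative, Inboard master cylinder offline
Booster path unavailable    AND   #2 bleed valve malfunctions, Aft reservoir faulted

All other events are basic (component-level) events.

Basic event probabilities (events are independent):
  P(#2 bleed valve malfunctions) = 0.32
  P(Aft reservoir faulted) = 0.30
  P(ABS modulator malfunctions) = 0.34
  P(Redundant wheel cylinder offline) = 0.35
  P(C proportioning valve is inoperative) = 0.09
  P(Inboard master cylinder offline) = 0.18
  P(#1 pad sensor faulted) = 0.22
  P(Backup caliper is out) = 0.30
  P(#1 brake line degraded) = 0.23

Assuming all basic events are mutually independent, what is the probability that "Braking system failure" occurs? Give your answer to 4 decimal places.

P(Booster path unavailable) [AND] = 0.32 × 0.30 = 0.096000
P(Front circuit unavailable) [OR] = 1 − (1−0.35) × (1−0.09) × (1−0.18) = 0.514970
P(Parking branch down) [OR] = 1 − (1−0.514970) × (1−0.22) × (1−0.30) = 0.735174
P(Rear circuit lost) [AND] = 0.34 × 0.735174 = 0.249959
P(Braking system failure) [AND] = 0.096000 × 0.249959 × 0.23 = 0.005519
Rounded to 4 decimal places: P(Braking system failure) ≈ 0.0055.

0.0055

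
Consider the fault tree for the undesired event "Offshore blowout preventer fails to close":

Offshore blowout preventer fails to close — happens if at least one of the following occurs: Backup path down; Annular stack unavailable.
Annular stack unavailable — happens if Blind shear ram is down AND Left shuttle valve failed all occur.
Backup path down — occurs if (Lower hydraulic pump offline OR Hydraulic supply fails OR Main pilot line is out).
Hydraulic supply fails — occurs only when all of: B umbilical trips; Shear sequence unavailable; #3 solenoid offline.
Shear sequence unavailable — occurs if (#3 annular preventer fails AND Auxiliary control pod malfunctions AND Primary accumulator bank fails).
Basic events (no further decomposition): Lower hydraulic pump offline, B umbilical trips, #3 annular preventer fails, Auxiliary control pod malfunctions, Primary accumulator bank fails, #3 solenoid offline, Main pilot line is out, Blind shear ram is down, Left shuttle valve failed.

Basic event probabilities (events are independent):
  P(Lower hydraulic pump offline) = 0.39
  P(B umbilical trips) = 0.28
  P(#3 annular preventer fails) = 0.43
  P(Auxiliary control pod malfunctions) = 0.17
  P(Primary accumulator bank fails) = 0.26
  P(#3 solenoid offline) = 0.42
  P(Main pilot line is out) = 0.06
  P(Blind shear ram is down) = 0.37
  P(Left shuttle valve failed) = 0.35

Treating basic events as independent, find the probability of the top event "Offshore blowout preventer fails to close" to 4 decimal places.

0.5020

P(Shear sequence unavailable) [AND] = 0.43 × 0.17 × 0.26 = 0.019006
P(Hydraulic supply fails) [AND] = 0.28 × 0.019006 × 0.42 = 0.002235
P(Backup path down) [OR] = 1 − (1−0.39) × (1−0.002235) × (1−0.06) = 0.427882
P(Annular stack unavailable) [AND] = 0.37 × 0.35 = 0.129500
P(Offshore blowout preventer fails to close) [OR] = 1 − (1−0.427882) × (1−0.129500) = 0.501971
Rounded to 4 decimal places: P(Offshore blowout preventer fails to close) ≈ 0.5020.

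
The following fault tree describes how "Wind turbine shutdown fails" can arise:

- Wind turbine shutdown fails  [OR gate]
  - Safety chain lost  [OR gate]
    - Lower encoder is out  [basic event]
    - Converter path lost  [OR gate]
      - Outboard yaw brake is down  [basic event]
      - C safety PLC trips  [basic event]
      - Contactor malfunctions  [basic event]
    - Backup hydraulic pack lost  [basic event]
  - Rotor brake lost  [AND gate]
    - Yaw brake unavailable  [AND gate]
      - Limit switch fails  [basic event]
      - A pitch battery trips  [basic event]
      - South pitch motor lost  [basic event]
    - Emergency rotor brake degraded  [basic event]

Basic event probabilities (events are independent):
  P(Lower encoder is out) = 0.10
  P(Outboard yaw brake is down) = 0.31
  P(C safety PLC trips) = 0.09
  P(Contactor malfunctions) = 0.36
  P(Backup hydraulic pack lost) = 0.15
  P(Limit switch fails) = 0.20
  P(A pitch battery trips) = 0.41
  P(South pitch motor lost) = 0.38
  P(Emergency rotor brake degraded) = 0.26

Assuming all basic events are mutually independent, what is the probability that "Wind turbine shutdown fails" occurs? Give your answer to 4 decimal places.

0.6951

P(Converter path lost) [OR] = 1 − (1−0.31) × (1−0.09) × (1−0.36) = 0.598144
P(Safety chain lost) [OR] = 1 − (1−0.10) × (1−0.598144) × (1−0.15) = 0.692580
P(Yaw brake unavailable) [AND] = 0.20 × 0.41 × 0.38 = 0.031160
P(Rotor brake lost) [AND] = 0.031160 × 0.26 = 0.008102
P(Wind turbine shutdown fails) [OR] = 1 − (1−0.692580) × (1−0.008102) = 0.695071
Rounded to 4 decimal places: P(Wind turbine shutdown fails) ≈ 0.6951.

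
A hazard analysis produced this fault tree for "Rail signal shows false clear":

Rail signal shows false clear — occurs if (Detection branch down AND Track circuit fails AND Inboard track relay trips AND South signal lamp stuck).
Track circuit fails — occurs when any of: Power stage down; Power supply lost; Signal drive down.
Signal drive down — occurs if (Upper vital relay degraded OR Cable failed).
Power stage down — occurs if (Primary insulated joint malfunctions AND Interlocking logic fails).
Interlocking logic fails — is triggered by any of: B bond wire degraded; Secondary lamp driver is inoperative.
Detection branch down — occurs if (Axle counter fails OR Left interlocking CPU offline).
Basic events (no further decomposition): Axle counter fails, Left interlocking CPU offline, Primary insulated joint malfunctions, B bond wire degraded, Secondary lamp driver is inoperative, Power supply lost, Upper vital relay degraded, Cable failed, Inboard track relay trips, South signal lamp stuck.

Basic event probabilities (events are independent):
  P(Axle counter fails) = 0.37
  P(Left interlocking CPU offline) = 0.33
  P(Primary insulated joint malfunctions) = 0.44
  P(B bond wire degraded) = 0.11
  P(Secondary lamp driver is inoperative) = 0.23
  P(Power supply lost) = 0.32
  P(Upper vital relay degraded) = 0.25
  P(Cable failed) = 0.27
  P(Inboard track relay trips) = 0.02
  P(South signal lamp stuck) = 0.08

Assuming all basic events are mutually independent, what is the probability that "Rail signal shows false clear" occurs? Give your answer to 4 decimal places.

0.0006

P(Detection branch down) [OR] = 1 − (1−0.37) × (1−0.33) = 0.577900
P(Interlocking logic fails) [OR] = 1 − (1−0.11) × (1−0.23) = 0.314700
P(Power stage down) [AND] = 0.44 × 0.314700 = 0.138468
P(Signal drive down) [OR] = 1 − (1−0.25) × (1−0.27) = 0.452500
P(Track circuit fails) [OR] = 1 − (1−0.138468) × (1−0.32) × (1−0.452500) = 0.679252
P(Rail signal shows false clear) [AND] = 0.577900 × 0.679252 × 0.02 × 0.08 = 0.000628
Rounded to 4 decimal places: P(Rail signal shows false clear) ≈ 0.0006.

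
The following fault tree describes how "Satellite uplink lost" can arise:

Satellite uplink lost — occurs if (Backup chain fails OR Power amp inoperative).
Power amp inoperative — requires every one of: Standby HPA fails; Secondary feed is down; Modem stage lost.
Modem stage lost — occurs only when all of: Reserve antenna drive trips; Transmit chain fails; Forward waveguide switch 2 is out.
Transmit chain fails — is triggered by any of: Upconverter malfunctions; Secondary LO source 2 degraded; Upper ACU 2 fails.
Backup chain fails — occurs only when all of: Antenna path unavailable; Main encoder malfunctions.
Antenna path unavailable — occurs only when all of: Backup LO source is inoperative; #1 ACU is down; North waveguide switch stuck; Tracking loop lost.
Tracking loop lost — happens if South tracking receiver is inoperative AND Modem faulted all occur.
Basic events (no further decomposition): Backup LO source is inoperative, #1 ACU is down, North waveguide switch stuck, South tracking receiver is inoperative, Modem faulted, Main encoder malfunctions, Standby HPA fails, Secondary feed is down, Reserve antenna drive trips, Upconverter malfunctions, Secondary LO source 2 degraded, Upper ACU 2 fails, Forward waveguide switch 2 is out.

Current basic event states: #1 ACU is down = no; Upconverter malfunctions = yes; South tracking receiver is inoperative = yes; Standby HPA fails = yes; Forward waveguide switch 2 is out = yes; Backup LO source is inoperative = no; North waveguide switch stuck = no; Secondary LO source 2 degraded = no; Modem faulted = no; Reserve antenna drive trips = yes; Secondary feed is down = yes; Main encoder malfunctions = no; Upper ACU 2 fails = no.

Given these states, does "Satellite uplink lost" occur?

Yes

Tracking loop lost [AND]: South tracking receiver is inoperative=occurs, Modem faulted=not → not all inputs occur → does not occur.
Antenna path unavailable [AND]: Backup LO source is inoperative=not, #1 ACU is down=not, North waveguide switch stuck=not, Tracking loop lost=not → not all inputs occur → does not occur.
Backup chain fails [AND]: Antenna path unavailable=not, Main encoder malfunctions=not → not all inputs occur → does not occur.
Transmit chain fails [OR]: Upconverter malfunctions=occurs, Secondary LO source 2 degraded=not, Upper ACU 2 fails=not → at least one input occurs → occurs.
Modem stage lost [AND]: Reserve antenna drive trips=occurs, Transmit chain fails=occurs, Forward waveguide switch 2 is out=occurs → all inputs occur → occurs.
Power amp inoperative [AND]: Standby HPA fails=occurs, Secondary feed is down=occurs, Modem stage lost=occurs → all inputs occur → occurs.
Satellite uplink lost [OR]: Backup chain fails=not, Power amp inoperative=occurs → at least one input occurs → occurs.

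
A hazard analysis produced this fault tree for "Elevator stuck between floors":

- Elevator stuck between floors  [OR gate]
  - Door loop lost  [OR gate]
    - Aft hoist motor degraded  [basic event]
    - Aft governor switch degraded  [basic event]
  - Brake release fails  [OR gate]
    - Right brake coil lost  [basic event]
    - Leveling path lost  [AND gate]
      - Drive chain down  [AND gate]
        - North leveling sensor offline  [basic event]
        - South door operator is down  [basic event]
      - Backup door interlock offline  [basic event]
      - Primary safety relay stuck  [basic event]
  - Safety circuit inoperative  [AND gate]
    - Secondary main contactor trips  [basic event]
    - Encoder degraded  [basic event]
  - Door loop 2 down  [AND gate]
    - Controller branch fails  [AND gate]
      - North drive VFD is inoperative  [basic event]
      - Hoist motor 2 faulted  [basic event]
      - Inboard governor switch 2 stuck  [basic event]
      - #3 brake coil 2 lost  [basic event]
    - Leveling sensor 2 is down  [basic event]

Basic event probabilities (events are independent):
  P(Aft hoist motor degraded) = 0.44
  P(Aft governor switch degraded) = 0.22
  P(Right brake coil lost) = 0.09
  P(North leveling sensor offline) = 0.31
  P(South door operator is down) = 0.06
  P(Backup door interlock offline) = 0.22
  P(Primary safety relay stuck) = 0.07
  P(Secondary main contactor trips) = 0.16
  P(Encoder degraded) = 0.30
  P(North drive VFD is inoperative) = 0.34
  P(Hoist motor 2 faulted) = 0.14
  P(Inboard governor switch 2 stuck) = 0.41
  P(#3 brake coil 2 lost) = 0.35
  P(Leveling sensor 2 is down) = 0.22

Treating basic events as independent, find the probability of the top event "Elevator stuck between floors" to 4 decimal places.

0.6223

P(Door loop lost) [OR] = 1 − (1−0.44) × (1−0.22) = 0.563200
P(Drive chain down) [AND] = 0.31 × 0.06 = 0.018600
P(Leveling path lost) [AND] = 0.018600 × 0.22 × 0.07 = 0.000286
P(Brake release fails) [OR] = 1 − (1−0.09) × (1−0.000286) = 0.090260
P(Safety circuit inoperative) [AND] = 0.16 × 0.30 = 0.048000
P(Controller branch fails) [AND] = 0.34 × 0.14 × 0.41 × 0.35 = 0.006831
P(Door loop 2 down) [AND] = 0.006831 × 0.22 = 0.001503
P(Elevator stuck between floors) [OR] = 1 − (1−0.563200) × (1−0.090260) × (1−0.048000) × (1−0.001503) = 0.622268
Rounded to 4 decimal places: P(Elevator stuck between floors) ≈ 0.6223.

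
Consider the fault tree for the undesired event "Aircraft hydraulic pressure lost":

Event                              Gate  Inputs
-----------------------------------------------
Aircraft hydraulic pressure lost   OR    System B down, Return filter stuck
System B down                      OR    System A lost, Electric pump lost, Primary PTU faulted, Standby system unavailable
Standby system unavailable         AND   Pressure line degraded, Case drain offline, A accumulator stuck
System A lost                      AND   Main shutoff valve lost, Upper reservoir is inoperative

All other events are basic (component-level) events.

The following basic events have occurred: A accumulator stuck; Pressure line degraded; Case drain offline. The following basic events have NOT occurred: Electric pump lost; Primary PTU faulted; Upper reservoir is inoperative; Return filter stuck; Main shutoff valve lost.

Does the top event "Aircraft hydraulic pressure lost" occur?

Yes

System A lost [AND]: Main shutoff valve lost=not, Upper reservoir is inoperative=not → not all inputs occur → does not occur.
Standby system unavailable [AND]: Pressure line degraded=occurs, Case drain offline=occurs, A accumulator stuck=occurs → all inputs occur → occurs.
System B down [OR]: System A lost=not, Electric pump lost=not, Primary PTU faulted=not, Standby system unavailable=occurs → at least one input occurs → occurs.
Aircraft hydraulic pressure lost [OR]: System B down=occurs, Return filter stuck=not → at least one input occurs → occurs.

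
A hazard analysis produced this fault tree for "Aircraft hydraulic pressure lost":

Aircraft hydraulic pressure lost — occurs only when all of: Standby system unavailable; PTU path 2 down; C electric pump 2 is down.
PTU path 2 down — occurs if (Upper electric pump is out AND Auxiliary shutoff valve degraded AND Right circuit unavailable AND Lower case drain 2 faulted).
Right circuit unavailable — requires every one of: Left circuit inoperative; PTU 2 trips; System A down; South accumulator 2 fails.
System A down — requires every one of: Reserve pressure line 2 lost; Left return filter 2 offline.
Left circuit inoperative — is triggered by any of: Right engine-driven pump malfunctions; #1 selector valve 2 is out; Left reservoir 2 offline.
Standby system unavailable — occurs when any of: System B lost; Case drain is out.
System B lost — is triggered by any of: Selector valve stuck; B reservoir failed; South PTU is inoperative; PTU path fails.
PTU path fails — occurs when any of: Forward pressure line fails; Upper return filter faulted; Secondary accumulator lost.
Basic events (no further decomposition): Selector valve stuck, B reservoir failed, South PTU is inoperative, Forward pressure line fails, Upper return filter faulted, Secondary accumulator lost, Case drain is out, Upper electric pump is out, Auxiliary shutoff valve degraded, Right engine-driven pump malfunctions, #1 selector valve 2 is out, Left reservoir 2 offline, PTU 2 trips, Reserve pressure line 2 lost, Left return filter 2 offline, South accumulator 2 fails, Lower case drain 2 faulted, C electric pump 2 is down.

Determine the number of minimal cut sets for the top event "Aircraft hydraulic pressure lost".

PTU path fails [OR]: union of children's cut sets → 3 cut set(s).
System B lost [OR]: union of children's cut sets → 6 cut set(s).
Standby system unavailable [OR]: union of children's cut sets → 7 cut set(s).
Left circuit inoperative [OR]: union of children's cut sets → 3 cut set(s).
System A down [AND]: one cut set from each child combined → 1 × 1 = 1 cut set(s).
Right circuit unavailable [AND]: one cut set from each child combined → 3 × 1 × 1 × 1 = 3 cut set(s).
PTU path 2 down [AND]: one cut set from each child combined → 1 × 1 × 3 × 1 = 3 cut set(s).
Aircraft hydraulic pressure lost [AND]: one cut set from each child combined → 7 × 3 × 1 = 21 cut set(s).

21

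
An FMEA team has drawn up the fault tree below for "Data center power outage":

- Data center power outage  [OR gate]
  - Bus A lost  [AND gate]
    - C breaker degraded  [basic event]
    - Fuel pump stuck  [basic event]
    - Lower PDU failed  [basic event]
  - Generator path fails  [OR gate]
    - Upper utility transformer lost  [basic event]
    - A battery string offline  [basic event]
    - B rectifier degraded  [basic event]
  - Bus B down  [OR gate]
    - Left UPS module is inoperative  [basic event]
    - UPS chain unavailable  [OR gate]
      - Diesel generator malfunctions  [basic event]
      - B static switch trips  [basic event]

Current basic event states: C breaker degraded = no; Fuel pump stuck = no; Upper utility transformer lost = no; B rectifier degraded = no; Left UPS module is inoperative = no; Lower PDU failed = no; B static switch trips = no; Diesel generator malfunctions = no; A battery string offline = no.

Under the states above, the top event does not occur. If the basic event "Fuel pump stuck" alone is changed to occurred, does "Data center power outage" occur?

Counterfactual: set "Fuel pump stuck" to occurred.
Bus A lost [AND]: C breaker degraded=not, Fuel pump stuck=occurs, Lower PDU failed=not → not all inputs occur → does not occur.
Generator path fails [OR]: Upper utility transformer lost=not, A battery string offline=not, B rectifier degraded=not → no input occurs → does not occur.
UPS chain unavailable [OR]: Diesel generator malfunctions=not, B static switch trips=not → no input occurs → does not occur.
Bus B down [OR]: Left UPS module is inoperative=not, UPS chain unavailable=not → no input occurs → does not occur.
Data center power outage [OR]: Bus A lost=not, Generator path fails=not, Bus B down=not → no input occurs → does not occur.

No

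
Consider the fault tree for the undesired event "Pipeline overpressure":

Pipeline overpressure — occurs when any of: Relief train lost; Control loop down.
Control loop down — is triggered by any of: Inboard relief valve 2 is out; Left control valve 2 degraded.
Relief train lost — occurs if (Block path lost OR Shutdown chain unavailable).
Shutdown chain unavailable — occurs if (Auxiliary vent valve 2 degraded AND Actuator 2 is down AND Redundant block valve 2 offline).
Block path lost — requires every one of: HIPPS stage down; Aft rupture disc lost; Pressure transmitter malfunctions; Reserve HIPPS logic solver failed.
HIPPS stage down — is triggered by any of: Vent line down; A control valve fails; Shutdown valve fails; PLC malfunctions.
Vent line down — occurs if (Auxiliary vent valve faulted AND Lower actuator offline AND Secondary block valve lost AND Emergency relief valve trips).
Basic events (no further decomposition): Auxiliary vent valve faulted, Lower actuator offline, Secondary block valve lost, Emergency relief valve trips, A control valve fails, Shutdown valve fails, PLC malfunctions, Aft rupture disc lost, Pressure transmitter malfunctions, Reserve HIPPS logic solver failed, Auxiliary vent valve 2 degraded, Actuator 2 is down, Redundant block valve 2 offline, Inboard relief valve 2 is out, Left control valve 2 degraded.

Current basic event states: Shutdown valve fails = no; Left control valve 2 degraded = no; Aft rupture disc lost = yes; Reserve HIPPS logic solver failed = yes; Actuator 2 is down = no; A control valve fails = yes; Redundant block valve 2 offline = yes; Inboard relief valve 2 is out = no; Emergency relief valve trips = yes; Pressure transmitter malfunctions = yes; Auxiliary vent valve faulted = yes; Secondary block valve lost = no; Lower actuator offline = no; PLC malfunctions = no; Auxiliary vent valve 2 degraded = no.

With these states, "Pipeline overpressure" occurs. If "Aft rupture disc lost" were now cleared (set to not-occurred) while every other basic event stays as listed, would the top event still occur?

No

Counterfactual: set "Aft rupture disc lost" to not occurred.
Vent line down [AND]: Auxiliary vent valve faulted=occurs, Lower actuator offline=not, Secondary block valve lost=not, Emergency relief valve trips=occurs → not all inputs occur → does not occur.
HIPPS stage down [OR]: Vent line down=not, A control valve fails=occurs, Shutdown valve fails=not, PLC malfunctions=not → at least one input occurs → occurs.
Block path lost [AND]: HIPPS stage down=occurs, Aft rupture disc lost=not, Pressure transmitter malfunctions=occurs, Reserve HIPPS logic solver failed=occurs → not all inputs occur → does not occur.
Shutdown chain unavailable [AND]: Auxiliary vent valve 2 degraded=not, Actuator 2 is down=not, Redundant block valve 2 offline=occurs → not all inputs occur → does not occur.
Relief train lost [OR]: Block path lost=not, Shutdown chain unavailable=not → no input occurs → does not occur.
Control loop down [OR]: Inboard relief valve 2 is out=not, Left control valve 2 degraded=not → no input occurs → does not occur.
Pipeline overpressure [OR]: Relief train lost=not, Control loop down=not → no input occurs → does not occur.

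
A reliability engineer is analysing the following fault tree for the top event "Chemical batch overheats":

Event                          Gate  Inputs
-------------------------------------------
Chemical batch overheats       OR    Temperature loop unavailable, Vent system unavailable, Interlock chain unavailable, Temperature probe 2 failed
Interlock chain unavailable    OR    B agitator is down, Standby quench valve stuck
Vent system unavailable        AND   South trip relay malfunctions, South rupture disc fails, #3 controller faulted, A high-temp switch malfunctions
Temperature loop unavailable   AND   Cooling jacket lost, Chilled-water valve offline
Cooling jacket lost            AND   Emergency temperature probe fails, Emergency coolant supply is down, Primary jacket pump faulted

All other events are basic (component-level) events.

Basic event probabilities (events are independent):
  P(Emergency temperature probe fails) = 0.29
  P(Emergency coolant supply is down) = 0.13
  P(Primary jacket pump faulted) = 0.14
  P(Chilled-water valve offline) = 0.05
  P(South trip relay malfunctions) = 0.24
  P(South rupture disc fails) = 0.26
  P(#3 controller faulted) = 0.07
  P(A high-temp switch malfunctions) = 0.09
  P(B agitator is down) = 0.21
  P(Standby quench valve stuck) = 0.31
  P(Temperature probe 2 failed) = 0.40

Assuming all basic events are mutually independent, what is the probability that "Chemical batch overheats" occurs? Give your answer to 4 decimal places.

P(Cooling jacket lost) [AND] = 0.29 × 0.13 × 0.14 = 0.005278
P(Temperature loop unavailable) [AND] = 0.005278 × 0.05 = 0.000264
P(Vent system unavailable) [AND] = 0.24 × 0.26 × 0.07 × 0.09 = 0.000393
P(Interlock chain unavailable) [OR] = 1 − (1−0.21) × (1−0.31) = 0.454900
P(Chemical batch overheats) [OR] = 1 − (1−0.000264) × (1−0.000393) × (1−0.454900) × (1−0.40) = 0.673155
Rounded to 4 decimal places: P(Chemical batch overheats) ≈ 0.6732.

0.6732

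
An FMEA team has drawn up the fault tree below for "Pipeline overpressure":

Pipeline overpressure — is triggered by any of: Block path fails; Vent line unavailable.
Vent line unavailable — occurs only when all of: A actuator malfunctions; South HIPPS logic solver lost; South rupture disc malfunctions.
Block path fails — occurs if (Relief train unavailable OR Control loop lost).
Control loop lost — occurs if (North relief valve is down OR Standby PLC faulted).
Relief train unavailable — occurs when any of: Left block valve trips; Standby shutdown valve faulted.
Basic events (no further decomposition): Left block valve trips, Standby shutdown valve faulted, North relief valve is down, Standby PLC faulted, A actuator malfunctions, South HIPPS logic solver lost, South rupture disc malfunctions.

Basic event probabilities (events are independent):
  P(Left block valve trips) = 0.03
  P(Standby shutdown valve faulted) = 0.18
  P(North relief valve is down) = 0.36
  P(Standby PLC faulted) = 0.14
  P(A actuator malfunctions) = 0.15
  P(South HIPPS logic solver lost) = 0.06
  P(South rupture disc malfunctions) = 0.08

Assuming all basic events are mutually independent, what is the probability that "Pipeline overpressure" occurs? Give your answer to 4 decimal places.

P(Relief train unavailable) [OR] = 1 − (1−0.03) × (1−0.18) = 0.204600
P(Control loop lost) [OR] = 1 − (1−0.36) × (1−0.14) = 0.449600
P(Block path fails) [OR] = 1 − (1−0.204600) × (1−0.449600) = 0.562212
P(Vent line unavailable) [AND] = 0.15 × 0.06 × 0.08 = 0.000720
P(Pipeline overpressure) [OR] = 1 − (1−0.562212) × (1−0.000720) = 0.562527
Rounded to 4 decimal places: P(Pipeline overpressure) ≈ 0.5625.

0.5625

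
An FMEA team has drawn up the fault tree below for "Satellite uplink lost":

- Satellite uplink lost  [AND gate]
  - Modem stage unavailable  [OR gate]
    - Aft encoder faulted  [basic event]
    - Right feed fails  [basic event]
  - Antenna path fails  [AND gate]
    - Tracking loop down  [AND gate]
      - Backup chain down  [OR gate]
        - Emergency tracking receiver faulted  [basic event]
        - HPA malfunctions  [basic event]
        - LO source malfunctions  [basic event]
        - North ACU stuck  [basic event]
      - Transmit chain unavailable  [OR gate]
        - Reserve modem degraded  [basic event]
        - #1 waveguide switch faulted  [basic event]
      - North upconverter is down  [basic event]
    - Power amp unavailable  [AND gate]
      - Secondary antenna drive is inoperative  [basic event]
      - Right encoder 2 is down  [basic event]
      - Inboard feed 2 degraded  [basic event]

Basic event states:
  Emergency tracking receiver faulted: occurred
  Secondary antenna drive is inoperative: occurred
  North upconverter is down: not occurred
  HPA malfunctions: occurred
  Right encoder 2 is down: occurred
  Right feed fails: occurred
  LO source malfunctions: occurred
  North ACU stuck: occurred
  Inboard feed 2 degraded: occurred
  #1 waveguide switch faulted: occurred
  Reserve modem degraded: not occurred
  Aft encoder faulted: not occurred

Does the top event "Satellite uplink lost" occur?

Modem stage unavailable [OR]: Aft encoder faulted=not, Right feed fails=occurs → at least one input occurs → occurs.
Backup chain down [OR]: Emergency tracking receiver faulted=occurs, HPA malfunctions=occurs, LO source malfunctions=occurs, North ACU stuck=occurs → at least one input occurs → occurs.
Transmit chain unavailable [OR]: Reserve modem degraded=not, #1 waveguide switch faulted=occurs → at least one input occurs → occurs.
Tracking loop down [AND]: Backup chain down=occurs, Transmit chain unavailable=occurs, North upconverter is down=not → not all inputs occur → does not occur.
Power amp unavailable [AND]: Secondary antenna drive is inoperative=occurs, Right encoder 2 is down=occurs, Inboard feed 2 degraded=occurs → all inputs occur → occurs.
Antenna path fails [AND]: Tracking loop down=not, Power amp unavailable=occurs → not all inputs occur → does not occur.
Satellite uplink lost [AND]: Modem stage unavailable=occurs, Antenna path fails=not → not all inputs occur → does not occur.

No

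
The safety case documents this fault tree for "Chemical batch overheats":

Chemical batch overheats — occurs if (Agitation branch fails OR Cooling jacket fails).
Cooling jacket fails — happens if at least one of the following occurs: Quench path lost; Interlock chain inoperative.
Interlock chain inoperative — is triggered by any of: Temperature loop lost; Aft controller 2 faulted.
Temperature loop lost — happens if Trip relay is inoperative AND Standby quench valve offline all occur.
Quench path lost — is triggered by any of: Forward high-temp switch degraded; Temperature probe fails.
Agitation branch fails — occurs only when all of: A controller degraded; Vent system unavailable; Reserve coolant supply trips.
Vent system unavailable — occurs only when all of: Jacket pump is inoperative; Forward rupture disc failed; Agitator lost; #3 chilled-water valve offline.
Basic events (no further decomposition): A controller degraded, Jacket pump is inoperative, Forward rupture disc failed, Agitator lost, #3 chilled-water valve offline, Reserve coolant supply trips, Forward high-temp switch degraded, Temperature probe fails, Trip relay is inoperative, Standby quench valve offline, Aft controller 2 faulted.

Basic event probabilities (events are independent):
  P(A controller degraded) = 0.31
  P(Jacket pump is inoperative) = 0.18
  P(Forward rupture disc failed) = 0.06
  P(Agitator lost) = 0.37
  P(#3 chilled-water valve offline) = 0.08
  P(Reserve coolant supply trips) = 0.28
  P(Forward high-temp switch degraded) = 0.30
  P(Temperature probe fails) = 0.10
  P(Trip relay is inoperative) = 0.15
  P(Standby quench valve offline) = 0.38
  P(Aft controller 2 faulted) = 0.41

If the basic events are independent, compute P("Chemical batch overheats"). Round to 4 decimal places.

P(Vent system unavailable) [AND] = 0.18 × 0.06 × 0.37 × 0.08 = 0.000320
P(Agitation branch fails) [AND] = 0.31 × 0.000320 × 0.28 = 0.000028
P(Quench path lost) [OR] = 1 − (1−0.30) × (1−0.10) = 0.370000
P(Temperature loop lost) [AND] = 0.15 × 0.38 = 0.057000
P(Interlock chain inoperative) [OR] = 1 − (1−0.057000) × (1−0.41) = 0.443630
P(Cooling jacket fails) [OR] = 1 − (1−0.370000) × (1−0.443630) = 0.649487
P(Chemical batch overheats) [OR] = 1 − (1−0.000028) × (1−0.649487) = 0.649497
Rounded to 4 decimal places: P(Chemical batch overheats) ≈ 0.6495.

0.6495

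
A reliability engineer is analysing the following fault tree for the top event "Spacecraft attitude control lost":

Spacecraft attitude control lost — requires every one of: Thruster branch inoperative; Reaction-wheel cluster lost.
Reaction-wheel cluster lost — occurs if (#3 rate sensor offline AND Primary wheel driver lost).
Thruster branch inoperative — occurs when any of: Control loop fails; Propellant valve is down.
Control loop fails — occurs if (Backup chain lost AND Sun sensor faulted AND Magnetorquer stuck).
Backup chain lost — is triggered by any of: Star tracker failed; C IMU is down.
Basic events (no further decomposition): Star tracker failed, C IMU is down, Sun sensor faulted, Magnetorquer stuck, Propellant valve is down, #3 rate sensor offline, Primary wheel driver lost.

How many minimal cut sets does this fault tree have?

3

Backup chain lost [OR]: union of children's cut sets → 2 cut set(s).
Control loop fails [AND]: one cut set from each child combined → 2 × 1 × 1 = 2 cut set(s).
Thruster branch inoperative [OR]: union of children's cut sets → 3 cut set(s).
Reaction-wheel cluster lost [AND]: one cut set from each child combined → 1 × 1 = 1 cut set(s).
Spacecraft attitude control lost [AND]: one cut set from each child combined → 3 × 1 = 3 cut set(s).
Minimal cut sets: {#3 rate sensor offline, Magnetorquer stuck, Primary wheel driver lost, Star tracker failed, Sun sensor faulted}; {#3 rate sensor offline, C IMU is down, Magnetorquer stuck, Primary wheel driver lost, Sun sensor faulted}; {#3 rate sensor offline, Primary wheel driver lost, Propellant valve is down}.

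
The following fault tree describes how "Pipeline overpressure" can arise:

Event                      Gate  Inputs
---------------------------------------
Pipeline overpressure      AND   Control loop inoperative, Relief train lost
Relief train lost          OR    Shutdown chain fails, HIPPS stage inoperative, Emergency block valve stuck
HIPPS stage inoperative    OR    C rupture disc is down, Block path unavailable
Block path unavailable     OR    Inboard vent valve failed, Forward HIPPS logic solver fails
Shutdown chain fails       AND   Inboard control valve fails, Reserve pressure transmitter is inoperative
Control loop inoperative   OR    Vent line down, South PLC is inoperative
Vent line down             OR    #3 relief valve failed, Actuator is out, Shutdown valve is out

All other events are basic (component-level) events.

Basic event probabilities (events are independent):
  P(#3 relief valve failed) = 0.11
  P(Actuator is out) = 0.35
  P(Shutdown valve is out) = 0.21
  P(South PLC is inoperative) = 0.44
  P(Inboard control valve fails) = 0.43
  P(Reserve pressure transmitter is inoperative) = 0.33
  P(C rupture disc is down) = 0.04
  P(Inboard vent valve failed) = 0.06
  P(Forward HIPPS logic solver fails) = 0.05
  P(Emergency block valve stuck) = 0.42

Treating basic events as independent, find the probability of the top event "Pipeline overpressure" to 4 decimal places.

P(Vent line down) [OR] = 1 − (1−0.11) × (1−0.35) × (1−0.21) = 0.542985
P(Control loop inoperative) [OR] = 1 − (1−0.542985) × (1−0.44) = 0.744072
P(Shutdown chain fails) [AND] = 0.43 × 0.33 = 0.141900
P(Block path unavailable) [OR] = 1 − (1−0.06) × (1−0.05) = 0.107000
P(HIPPS stage inoperative) [OR] = 1 − (1−0.04) × (1−0.107000) = 0.142720
P(Relief train lost) [OR] = 1 − (1−0.141900) × (1−0.142720) × (1−0.42) = 0.573333
P(Pipeline overpressure) [AND] = 0.744072 × 0.573333 = 0.426601
Rounded to 4 decimal places: P(Pipeline overpressure) ≈ 0.4266.

0.4266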